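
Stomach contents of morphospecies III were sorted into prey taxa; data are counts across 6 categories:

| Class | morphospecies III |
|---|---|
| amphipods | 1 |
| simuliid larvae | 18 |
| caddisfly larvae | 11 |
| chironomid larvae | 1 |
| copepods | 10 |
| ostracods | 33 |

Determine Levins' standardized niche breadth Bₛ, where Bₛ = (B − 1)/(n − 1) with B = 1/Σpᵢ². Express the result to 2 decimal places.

0.47

Proportions for morphospecies III (n=74): 1/74=0.0135, 18/74=0.2432, 11/74=0.1486, 1/74=0.0135, 10/74=0.1351, 33/74=0.4459
Σpᵢ² = 0.0135² + 0.2432² + 0.1486² + 0.0135² + 0.1351² + 0.4459² = 0.000182 + 0.059146 + 0.022082 + 0.000182 + 0.018252 + 0.198827 = 0.298671
B = 1 / 0.298671 = 3.3482
Bₛ = (B − 1)/(n − 1) = (3.3482 − 1)/(6 − 1) = 2.3482/5 = 0.4696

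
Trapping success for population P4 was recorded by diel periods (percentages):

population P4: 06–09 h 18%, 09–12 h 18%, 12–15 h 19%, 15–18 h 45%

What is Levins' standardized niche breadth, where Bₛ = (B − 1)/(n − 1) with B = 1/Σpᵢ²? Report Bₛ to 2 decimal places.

0.77

Convert percentages to proportions (divide by 100).
Σpᵢ² = 0.18² + 0.18² + 0.19² + 0.45² = 0.0324 + 0.0324 + 0.0361 + 0.2025 = 0.3034
B = 1 / 0.3034 = 3.2960
Bₛ = (B − 1)/(n − 1) = (3.2960 − 1)/(4 − 1) = 2.2960/3 = 0.7653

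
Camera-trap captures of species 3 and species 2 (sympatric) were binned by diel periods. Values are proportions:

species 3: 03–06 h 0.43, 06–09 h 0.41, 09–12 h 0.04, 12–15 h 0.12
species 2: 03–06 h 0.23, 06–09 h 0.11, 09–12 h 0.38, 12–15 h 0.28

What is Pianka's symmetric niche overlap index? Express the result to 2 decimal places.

Σ p₁ᵢp₂ᵢ = 0.0989 + 0.0451 + 0.0152 + 0.0336 = 0.1928
Σp_1ᵢ² = 0.43² + 0.41² + 0.04² + 0.12² = 0.1849 + 0.1681 + 0.0016 + 0.0144 = 0.3690
Σp_2ᵢ² = 0.23² + 0.11² + 0.38² + 0.28² = 0.0529 + 0.0121 + 0.1444 + 0.0784 = 0.2878
O = 0.1928 / √(0.3690 × 0.2878) = 0.1928 / 0.32588 = 0.5916

0.59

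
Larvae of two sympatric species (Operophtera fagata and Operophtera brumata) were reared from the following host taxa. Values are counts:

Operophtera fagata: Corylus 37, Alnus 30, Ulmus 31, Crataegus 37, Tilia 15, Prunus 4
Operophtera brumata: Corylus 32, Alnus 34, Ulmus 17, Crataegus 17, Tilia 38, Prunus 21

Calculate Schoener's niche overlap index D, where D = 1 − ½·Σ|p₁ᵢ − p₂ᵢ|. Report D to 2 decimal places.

Proportions for Operophtera fagata (n=154): 37/154=0.2403, 30/154=0.1948, 31/154=0.2013, 37/154=0.2403, 15/154=0.0974, 4/154=0.0260
Proportions for Operophtera brumata (n=159): 32/159=0.2013, 34/159=0.2138, 17/159=0.1069, 17/159=0.1069, 38/159=0.2390, 21/159=0.1321
Σ|p₁ᵢ − p₂ᵢ| = 0.0390 + 0.0190 + 0.0944 + 0.1334 + 0.1416 + 0.1061 = 0.5335
D = 1 − ½ × 0.5335 = 1 − 0.26675 = 0.73325

0.73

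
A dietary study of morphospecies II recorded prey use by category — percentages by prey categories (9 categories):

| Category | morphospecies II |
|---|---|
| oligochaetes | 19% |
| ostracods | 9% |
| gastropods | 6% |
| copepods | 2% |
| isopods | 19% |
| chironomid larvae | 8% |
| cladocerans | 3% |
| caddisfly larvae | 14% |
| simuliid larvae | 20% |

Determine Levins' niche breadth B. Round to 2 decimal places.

Convert percentages to proportions (divide by 100).
Σpᵢ² = 0.19² + 0.09² + 0.06² + 0.02² + 0.19² + 0.08² + 0.03² + 0.14² + 0.20² = 0.0361 + 0.0081 + 0.0036 + 0.0004 + 0.0361 + 0.0064 + 0.0009 + 0.0196 + 0.0400 = 0.1512
B = 1 / 0.1512 = 6.6138

6.61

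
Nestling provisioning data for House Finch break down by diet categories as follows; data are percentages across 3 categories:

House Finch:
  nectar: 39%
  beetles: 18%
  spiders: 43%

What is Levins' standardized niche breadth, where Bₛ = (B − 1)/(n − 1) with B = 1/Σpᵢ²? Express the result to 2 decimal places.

0.85

Convert percentages to proportions (divide by 100).
Σpᵢ² = 0.39² + 0.18² + 0.43² = 0.1521 + 0.0324 + 0.1849 = 0.3694
B = 1 / 0.3694 = 2.7071
Bₛ = (B − 1)/(n − 1) = (2.7071 − 1)/(3 − 1) = 1.7071/2 = 0.8536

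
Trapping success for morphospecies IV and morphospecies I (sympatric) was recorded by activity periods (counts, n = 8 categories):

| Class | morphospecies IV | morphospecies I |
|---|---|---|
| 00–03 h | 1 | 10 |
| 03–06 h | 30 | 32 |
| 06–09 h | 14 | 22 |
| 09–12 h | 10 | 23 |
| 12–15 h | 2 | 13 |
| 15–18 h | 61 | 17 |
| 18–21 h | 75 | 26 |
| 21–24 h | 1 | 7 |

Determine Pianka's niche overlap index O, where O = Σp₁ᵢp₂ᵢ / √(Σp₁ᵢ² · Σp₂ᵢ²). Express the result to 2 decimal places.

Proportions for morphospecies IV (n=194): 1/194=0.0052, 30/194=0.1546, 14/194=0.0722, 10/194=0.0515, 2/194=0.0103, 61/194=0.3144, 75/194=0.3866, 1/194=0.0052
Proportions for morphospecies I (n=150): 10/150=0.0667, 32/150=0.2133, 22/150=0.1467, 23/150=0.1533, 13/150=0.0867, 17/150=0.1133, 26/150=0.1733, 7/150=0.0467
Σ p₁ᵢp₂ᵢ = 0.000347 + 0.032976 + 0.010592 + 0.007895 + 0.000893 + 0.035622 + 0.066998 + 0.000243 = 0.155566
Σp_1ᵢ² = 0.0052² + 0.1546² + 0.0722² + 0.0515² + 0.0103² + 0.3144² + 0.3866² + 0.0052² = 0.000027 + 0.023901 + 0.005213 + 0.002652 + 0.000106 + 0.098847 + 0.149460 + 0.000027 = 0.280233
Σp_2ᵢ² = 0.0667² + 0.2133² + 0.1467² + 0.1533² + 0.0867² + 0.1133² + 0.1733² + 0.0467² = 0.004449 + 0.045497 + 0.021521 + 0.023501 + 0.007517 + 0.012837 + 0.030033 + 0.002181 = 0.147536
O = 0.155566 / √(0.280233 × 0.147536) = 0.155566 / 0.2033334 = 0.7651

0.77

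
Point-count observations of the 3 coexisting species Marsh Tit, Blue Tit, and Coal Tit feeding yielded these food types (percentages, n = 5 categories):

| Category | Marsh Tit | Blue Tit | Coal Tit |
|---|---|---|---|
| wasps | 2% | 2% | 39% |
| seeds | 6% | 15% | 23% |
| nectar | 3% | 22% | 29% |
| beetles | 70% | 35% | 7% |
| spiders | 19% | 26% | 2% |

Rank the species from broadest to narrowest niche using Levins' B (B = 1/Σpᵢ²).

Blue Tit > Coal Tit > Marsh Tit

Convert percentages to proportions (divide by 100).
Σp_Marsᵢ² = 0.02² + 0.06² + 0.03² + 0.70² + 0.19² = 0.0004 + 0.0036 + 0.0009 + 0.4900 + 0.0361 = 0.5310
B_Mars = 1 / 0.5310 = 1.8832
Σp_Blueᵢ² = 0.02² + 0.15² + 0.22² + 0.35² + 0.26² = 0.0004 + 0.0225 + 0.0484 + 0.1225 + 0.0676 = 0.2614
B_Blue = 1 / 0.2614 = 3.8256
Σp_Coalᵢ² = 0.39² + 0.23² + 0.29² + 0.07² + 0.02² = 0.1521 + 0.0529 + 0.0841 + 0.0049 + 0.0004 = 0.2944
B_Coal = 1 / 0.2944 = 3.3967
Ranking by B (broadest → narrowest): Blue Tit (3.83) > Coal Tit (3.40) > Marsh Tit (1.88)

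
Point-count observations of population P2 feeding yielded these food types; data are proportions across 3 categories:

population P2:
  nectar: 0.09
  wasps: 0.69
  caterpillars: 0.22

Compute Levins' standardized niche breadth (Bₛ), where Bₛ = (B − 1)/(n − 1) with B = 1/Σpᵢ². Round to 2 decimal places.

0.44

Σpᵢ² = 0.09² + 0.69² + 0.22² = 0.0081 + 0.4761 + 0.0484 = 0.5326
B = 1 / 0.5326 = 1.8776
Bₛ = (B − 1)/(n − 1) = (1.8776 − 1)/(3 − 1) = 0.8776/2 = 0.4388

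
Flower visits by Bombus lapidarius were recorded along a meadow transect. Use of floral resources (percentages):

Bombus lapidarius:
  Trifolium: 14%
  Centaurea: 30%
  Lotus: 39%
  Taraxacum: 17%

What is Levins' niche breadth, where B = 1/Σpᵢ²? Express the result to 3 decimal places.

Convert percentages to proportions (divide by 100).
Σpᵢ² = 0.14² + 0.30² + 0.39² + 0.17² = 0.0196 + 0.0900 + 0.1521 + 0.0289 = 0.2906
B = 1 / 0.2906 = 3.44116

3.441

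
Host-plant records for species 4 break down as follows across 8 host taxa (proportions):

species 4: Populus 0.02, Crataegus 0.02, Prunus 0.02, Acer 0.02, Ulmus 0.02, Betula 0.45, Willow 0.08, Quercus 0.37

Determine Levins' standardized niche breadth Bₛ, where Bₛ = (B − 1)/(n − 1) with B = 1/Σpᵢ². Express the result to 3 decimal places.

Σpᵢ² = 0.02² + 0.02² + 0.02² + 0.02² + 0.02² + 0.45² + 0.08² + 0.37² = 0.0004 + 0.0004 + 0.0004 + 0.0004 + 0.0004 + 0.2025 + 0.0064 + 0.1369 = 0.3478
B = 1 / 0.3478 = 2.87522
Bₛ = (B − 1)/(n − 1) = (2.87522 − 1)/(8 − 1) = 1.87522/7 = 0.26789

0.268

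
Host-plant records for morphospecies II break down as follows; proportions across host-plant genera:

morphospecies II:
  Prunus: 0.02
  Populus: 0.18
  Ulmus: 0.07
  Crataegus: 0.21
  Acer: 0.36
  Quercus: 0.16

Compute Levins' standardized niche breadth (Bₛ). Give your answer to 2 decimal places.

0.64

Σpᵢ² = 0.02² + 0.18² + 0.07² + 0.21² + 0.36² + 0.16² = 0.0004 + 0.0324 + 0.0049 + 0.0441 + 0.1296 + 0.0256 = 0.2370
B = 1 / 0.2370 = 4.2194
Bₛ = (B − 1)/(n − 1) = (4.2194 − 1)/(6 − 1) = 3.2194/5 = 0.6439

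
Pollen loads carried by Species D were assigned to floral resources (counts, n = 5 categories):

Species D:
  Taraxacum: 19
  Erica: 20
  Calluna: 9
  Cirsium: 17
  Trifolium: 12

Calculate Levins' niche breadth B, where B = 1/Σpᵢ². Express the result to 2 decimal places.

4.65

Proportions for Species D (n=77): 19/77=0.2468, 20/77=0.2597, 9/77=0.1169, 17/77=0.2208, 12/77=0.1558
Σpᵢ² = 0.2468² + 0.2597² + 0.1169² + 0.2208² + 0.1558² = 0.060910 + 0.067444 + 0.013666 + 0.048753 + 0.024274 = 0.215047
B = 1 / 0.215047 = 4.6501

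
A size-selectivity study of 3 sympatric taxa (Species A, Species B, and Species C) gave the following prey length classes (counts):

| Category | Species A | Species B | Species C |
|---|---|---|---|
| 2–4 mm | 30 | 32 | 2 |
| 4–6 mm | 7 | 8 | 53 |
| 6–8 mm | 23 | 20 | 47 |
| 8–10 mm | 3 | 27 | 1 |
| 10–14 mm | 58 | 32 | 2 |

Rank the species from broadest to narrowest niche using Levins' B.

Proportions for Species A (n=121): 30/121=0.2479, 7/121=0.0579, 23/121=0.1901, 3/121=0.0248, 58/121=0.4793
Proportions for Species B (n=119): 32/119=0.2689, 8/119=0.0672, 20/119=0.1681, 27/119=0.2269, 32/119=0.2689
Proportions for Species C (n=105): 2/105=0.0190, 53/105=0.5048, 47/105=0.4476, 1/105=0.0095, 2/105=0.0190
Σp_Aᵢ² = 0.2479² + 0.0579² + 0.1901² + 0.0248² + 0.4793² = 0.061454 + 0.003352 + 0.036138 + 0.000615 + 0.229728 = 0.331287
B_A = 1 / 0.331287 = 3.0185
Σp_Bᵢ² = 0.2689² + 0.0672² + 0.1681² + 0.2269² + 0.2689² = 0.072307 + 0.004516 + 0.028258 + 0.051484 + 0.072307 = 0.228872
B_B = 1 / 0.228872 = 4.3693
Σp_Cᵢ² = 0.0190² + 0.5048² + 0.4476² + 0.0095² + 0.0190² = 0.000361 + 0.254823 + 0.200346 + 0.000090 + 0.000361 = 0.455981
B_C = 1 / 0.455981 = 2.1931
Ranking by B (broadest → narrowest): Species B (4.37) > Species A (3.02) > Species C (2.19)

Species B > Species A > Species C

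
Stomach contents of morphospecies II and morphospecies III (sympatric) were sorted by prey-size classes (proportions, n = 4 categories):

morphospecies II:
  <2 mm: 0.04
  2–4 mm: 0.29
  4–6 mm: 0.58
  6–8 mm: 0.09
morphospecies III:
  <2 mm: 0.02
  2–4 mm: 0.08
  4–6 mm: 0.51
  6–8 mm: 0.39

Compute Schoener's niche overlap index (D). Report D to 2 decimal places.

Σ|p₁ᵢ − p₂ᵢ| = 0.02 + 0.21 + 0.07 + 0.30 = 0.60
D = 1 − ½ × 0.60 = 1 − 0.300 = 0.7000

0.70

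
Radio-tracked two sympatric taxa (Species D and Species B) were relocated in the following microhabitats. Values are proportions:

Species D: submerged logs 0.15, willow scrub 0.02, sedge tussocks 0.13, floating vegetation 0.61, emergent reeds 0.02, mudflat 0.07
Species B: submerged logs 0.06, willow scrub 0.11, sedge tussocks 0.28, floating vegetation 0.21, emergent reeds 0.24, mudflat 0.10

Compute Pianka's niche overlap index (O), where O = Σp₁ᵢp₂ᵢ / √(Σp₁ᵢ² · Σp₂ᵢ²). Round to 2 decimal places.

Σ p₁ᵢp₂ᵢ = 0.0090 + 0.0022 + 0.0364 + 0.1281 + 0.0048 + 0.0070 = 0.1875
Σp_1ᵢ² = 0.15² + 0.02² + 0.13² + 0.61² + 0.02² + 0.07² = 0.0225 + 0.0004 + 0.0169 + 0.3721 + 0.0004 + 0.0049 = 0.4172
Σp_2ᵢ² = 0.06² + 0.11² + 0.28² + 0.21² + 0.24² + 0.10² = 0.0036 + 0.0121 + 0.0784 + 0.0441 + 0.0576 + 0.0100 = 0.2058
O = 0.1875 / √(0.4172 × 0.2058) = 0.1875 / 0.29302 = 0.6399

0.64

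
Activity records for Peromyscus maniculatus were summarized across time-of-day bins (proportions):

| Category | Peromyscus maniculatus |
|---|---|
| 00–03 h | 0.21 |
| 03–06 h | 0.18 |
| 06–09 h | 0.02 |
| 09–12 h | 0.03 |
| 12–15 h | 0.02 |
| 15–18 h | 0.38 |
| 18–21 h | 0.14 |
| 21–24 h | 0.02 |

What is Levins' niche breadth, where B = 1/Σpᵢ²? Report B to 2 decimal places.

4.12

Σpᵢ² = 0.21² + 0.18² + 0.02² + 0.03² + 0.02² + 0.38² + 0.14² + 0.02² = 0.0441 + 0.0324 + 0.0004 + 0.0009 + 0.0004 + 0.1444 + 0.0196 + 0.0004 = 0.2426
B = 1 / 0.2426 = 4.1220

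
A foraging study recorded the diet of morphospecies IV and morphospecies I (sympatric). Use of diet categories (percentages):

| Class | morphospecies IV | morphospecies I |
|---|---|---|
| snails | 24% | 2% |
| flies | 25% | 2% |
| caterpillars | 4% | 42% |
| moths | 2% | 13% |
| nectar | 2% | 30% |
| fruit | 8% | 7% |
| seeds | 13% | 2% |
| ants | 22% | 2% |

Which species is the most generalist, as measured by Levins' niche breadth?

Convert percentages to proportions (divide by 100).
Σp_IVᵢ² = 0.24² + 0.25² + 0.04² + 0.02² + 0.02² + 0.08² + 0.13² + 0.22² = 0.0576 + 0.0625 + 0.0016 + 0.0004 + 0.0004 + 0.0064 + 0.0169 + 0.0484 = 0.1942
B_IV = 1 / 0.1942 = 5.1493
Σp_Iᵢ² = 0.02² + 0.02² + 0.42² + 0.13² + 0.30² + 0.07² + 0.02² + 0.02² = 0.0004 + 0.0004 + 0.1764 + 0.0169 + 0.0900 + 0.0049 + 0.0004 + 0.0004 = 0.2898
B_I = 1 / 0.2898 = 3.4507
Highest B → broadest niche (most generalist): morphospecies IV (B = 5.15).

morphospecies IV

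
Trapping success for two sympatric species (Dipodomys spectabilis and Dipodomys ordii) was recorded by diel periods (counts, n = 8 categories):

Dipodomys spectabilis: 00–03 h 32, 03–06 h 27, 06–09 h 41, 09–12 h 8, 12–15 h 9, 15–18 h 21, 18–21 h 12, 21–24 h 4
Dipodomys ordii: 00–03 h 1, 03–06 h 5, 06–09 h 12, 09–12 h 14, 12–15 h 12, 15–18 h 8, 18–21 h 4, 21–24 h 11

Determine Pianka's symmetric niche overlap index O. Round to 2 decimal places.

0.66

Proportions for Dipodomys spectabilis (n=154): 32/154=0.2078, 27/154=0.1753, 41/154=0.2662, 8/154=0.0519, 9/154=0.0584, 21/154=0.1364, 12/154=0.0779, 4/154=0.0260
Proportions for Dipodomys ordii (n=67): 1/67=0.0149, 5/67=0.0746, 12/67=0.1791, 14/67=0.2090, 12/67=0.1791, 8/67=0.1194, 4/67=0.0597, 11/67=0.1642
Σ p₁ᵢp₂ᵢ = 0.003096 + 0.013077 + 0.047676 + 0.010847 + 0.010459 + 0.016286 + 0.004651 + 0.004269 = 0.110361
Σp_1ᵢ² = 0.2078² + 0.1753² + 0.2662² + 0.0519² + 0.0584² + 0.1364² + 0.0779² + 0.0260² = 0.043181 + 0.030730 + 0.070862 + 0.002694 + 0.003411 + 0.018605 + 0.006068 + 0.000676 = 0.176227
Σp_2ᵢ² = 0.0149² + 0.0746² + 0.1791² + 0.2090² + 0.1791² + 0.1194² + 0.0597² + 0.1642² = 0.000222 + 0.005565 + 0.032077 + 0.043681 + 0.032077 + 0.014256 + 0.003564 + 0.026962 = 0.158404
O = 0.110361 / √(0.176227 × 0.158404) = 0.110361 / 0.1670780 = 0.6605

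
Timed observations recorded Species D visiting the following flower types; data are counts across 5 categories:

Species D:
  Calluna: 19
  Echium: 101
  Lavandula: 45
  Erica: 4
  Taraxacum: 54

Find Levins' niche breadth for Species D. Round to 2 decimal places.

3.20

Proportions for Species D (n=223): 19/223=0.0852, 101/223=0.4529, 45/223=0.2018, 4/223=0.0179, 54/223=0.2422
Σpᵢ² = 0.0852² + 0.4529² + 0.2018² + 0.0179² + 0.2422² = 0.007259 + 0.205118 + 0.040723 + 0.000320 + 0.058661 = 0.312081
B = 1 / 0.312081 = 3.2043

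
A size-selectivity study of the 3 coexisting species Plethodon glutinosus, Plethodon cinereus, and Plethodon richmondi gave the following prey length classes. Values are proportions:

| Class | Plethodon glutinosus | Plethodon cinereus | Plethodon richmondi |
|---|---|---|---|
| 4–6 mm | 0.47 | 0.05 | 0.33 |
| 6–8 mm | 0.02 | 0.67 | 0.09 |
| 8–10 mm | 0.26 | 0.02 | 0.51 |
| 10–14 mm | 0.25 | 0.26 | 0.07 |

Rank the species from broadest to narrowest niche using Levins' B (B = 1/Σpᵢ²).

Σp_glutᵢ² = 0.47² + 0.02² + 0.26² + 0.25² = 0.2209 + 0.0004 + 0.0676 + 0.0625 = 0.3514
B_glut = 1 / 0.3514 = 2.8458
Σp_cineᵢ² = 0.05² + 0.67² + 0.02² + 0.26² = 0.0025 + 0.4489 + 0.0004 + 0.0676 = 0.5194
B_cine = 1 / 0.5194 = 1.9253
Σp_richᵢ² = 0.33² + 0.09² + 0.51² + 0.07² = 0.1089 + 0.0081 + 0.2601 + 0.0049 = 0.3820
B_rich = 1 / 0.3820 = 2.6178
Ranking by B (broadest → narrowest): Plethodon glutinosus (2.85) > Plethodon richmondi (2.62) > Plethodon cinereus (1.93)

Plethodon glutinosus > Plethodon richmondi > Plethodon cinereus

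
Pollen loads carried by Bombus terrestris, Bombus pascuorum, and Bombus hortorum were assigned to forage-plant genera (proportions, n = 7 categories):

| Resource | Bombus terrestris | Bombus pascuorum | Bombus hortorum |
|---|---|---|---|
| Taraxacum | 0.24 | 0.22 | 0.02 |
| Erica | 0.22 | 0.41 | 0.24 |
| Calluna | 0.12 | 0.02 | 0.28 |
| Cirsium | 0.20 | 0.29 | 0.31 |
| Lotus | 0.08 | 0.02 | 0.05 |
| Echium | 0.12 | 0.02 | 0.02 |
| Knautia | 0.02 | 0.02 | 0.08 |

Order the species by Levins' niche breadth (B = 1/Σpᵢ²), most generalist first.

Σp_terrᵢ² = 0.24² + 0.22² + 0.12² + 0.20² + 0.08² + 0.12² + 0.02² = 0.0576 + 0.0484 + 0.0144 + 0.0400 + 0.0064 + 0.0144 + 0.0004 = 0.1816
B_terr = 1 / 0.1816 = 5.5066
Σp_pascᵢ² = 0.22² + 0.41² + 0.02² + 0.29² + 0.02² + 0.02² + 0.02² = 0.0484 + 0.1681 + 0.0004 + 0.0841 + 0.0004 + 0.0004 + 0.0004 = 0.3022
B_pasc = 1 / 0.3022 = 3.3091
Σp_hortᵢ² = 0.02² + 0.24² + 0.28² + 0.31² + 0.05² + 0.02² + 0.08² = 0.0004 + 0.0576 + 0.0784 + 0.0961 + 0.0025 + 0.0004 + 0.0064 = 0.2418
B_hort = 1 / 0.2418 = 4.1356
Ranking by B (broadest → narrowest): Bombus terrestris (5.51) > Bombus hortorum (4.14) > Bombus pascuorum (3.31)

Bombus terrestris > Bombus hortorum > Bombus pascuorum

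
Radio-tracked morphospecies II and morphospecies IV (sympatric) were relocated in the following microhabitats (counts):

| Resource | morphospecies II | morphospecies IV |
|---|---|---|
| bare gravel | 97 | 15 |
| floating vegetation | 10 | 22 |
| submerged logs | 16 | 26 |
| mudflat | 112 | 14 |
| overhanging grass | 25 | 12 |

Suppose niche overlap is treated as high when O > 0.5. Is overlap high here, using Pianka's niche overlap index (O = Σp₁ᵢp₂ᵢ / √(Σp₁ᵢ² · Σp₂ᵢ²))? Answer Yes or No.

Yes

Proportions for morphospecies II (n=260): 97/260=0.3731, 10/260=0.0385, 16/260=0.0615, 112/260=0.4308, 25/260=0.0962
Proportions for morphospecies IV (n=89): 15/89=0.1685, 22/89=0.2472, 26/89=0.2921, 14/89=0.1573, 12/89=0.1348
Σ p₁ᵢp₂ᵢ = 0.062867 + 0.009517 + 0.017964 + 0.067765 + 0.012968 = 0.171081
Σp_1ᵢ² = 0.3731² + 0.0385² + 0.0615² + 0.4308² + 0.0962² = 0.139204 + 0.001482 + 0.003782 + 0.185589 + 0.009254 = 0.339311
Σp_2ᵢ² = 0.1685² + 0.2472² + 0.2921² + 0.1573² + 0.1348² = 0.028392 + 0.061108 + 0.085322 + 0.024743 + 0.018171 = 0.217736
O = 0.171081 / √(0.339311 × 0.217736) = 0.171081 / 0.2718092 = 0.6294
O = 0.6294 > 0.5 → Yes.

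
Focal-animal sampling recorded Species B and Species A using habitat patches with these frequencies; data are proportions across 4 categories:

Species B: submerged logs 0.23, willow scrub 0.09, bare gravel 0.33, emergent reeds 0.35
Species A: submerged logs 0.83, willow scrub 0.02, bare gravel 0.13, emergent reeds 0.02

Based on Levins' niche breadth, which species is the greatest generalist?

Species B

Σp_Bᵢ² = 0.23² + 0.09² + 0.33² + 0.35² = 0.0529 + 0.0081 + 0.1089 + 0.1225 = 0.2924
B_B = 1 / 0.2924 = 3.4200
Σp_Aᵢ² = 0.83² + 0.02² + 0.13² + 0.02² = 0.6889 + 0.0004 + 0.0169 + 0.0004 = 0.7066
B_A = 1 / 0.7066 = 1.4152
Highest B → broadest niche (most generalist): Species B (B = 3.42).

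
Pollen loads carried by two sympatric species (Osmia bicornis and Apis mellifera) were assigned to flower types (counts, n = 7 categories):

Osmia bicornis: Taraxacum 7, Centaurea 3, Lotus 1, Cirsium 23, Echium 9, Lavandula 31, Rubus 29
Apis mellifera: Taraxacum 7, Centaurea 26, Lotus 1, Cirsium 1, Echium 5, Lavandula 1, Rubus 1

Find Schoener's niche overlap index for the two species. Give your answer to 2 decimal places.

0.27

Proportions for Osmia bicornis (n=103): 7/103=0.0680, 3/103=0.0291, 1/103=0.0097, 23/103=0.2233, 9/103=0.0874, 31/103=0.3010, 29/103=0.2816
Proportions for Apis mellifera (n=42): 7/42=0.1667, 26/42=0.6190, 1/42=0.0238, 1/42=0.0238, 5/42=0.1190, 1/42=0.0238, 1/42=0.0238
Σ|p₁ᵢ − p₂ᵢ| = 0.0987 + 0.5899 + 0.0141 + 0.1995 + 0.0316 + 0.2772 + 0.2578 = 1.4688
D = 1 − ½ × 1.4688 = 1 − 0.73440 = 0.26560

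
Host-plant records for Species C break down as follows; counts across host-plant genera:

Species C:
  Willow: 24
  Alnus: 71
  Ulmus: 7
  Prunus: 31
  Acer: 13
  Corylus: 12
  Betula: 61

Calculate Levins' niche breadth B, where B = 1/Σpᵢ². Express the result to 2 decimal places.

Proportions for Species C (n=219): 24/219=0.1096, 71/219=0.3242, 7/219=0.0320, 31/219=0.1416, 13/219=0.0594, 12/219=0.0548, 61/219=0.2785
Σpᵢ² = 0.1096² + 0.3242² + 0.0320² + 0.1416² + 0.0594² + 0.0548² + 0.2785² = 0.012012 + 0.105106 + 0.001024 + 0.020051 + 0.003528 + 0.003003 + 0.077562 = 0.222286
B = 1 / 0.222286 = 4.4987

4.50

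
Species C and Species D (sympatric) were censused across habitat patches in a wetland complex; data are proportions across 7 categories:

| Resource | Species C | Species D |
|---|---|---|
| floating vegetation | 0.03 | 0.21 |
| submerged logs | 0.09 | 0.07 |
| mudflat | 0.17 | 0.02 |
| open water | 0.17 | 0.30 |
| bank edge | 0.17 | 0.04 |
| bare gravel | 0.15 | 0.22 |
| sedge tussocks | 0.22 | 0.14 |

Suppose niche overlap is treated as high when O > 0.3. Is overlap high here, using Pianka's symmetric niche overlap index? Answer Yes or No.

Yes

Σ p₁ᵢp₂ᵢ = 0.0063 + 0.0063 + 0.0034 + 0.0510 + 0.0068 + 0.0330 + 0.0308 = 0.1376
Σp_1ᵢ² = 0.03² + 0.09² + 0.17² + 0.17² + 0.17² + 0.15² + 0.22² = 0.0009 + 0.0081 + 0.0289 + 0.0289 + 0.0289 + 0.0225 + 0.0484 = 0.1666
Σp_2ᵢ² = 0.21² + 0.07² + 0.02² + 0.30² + 0.04² + 0.22² + 0.14² = 0.0441 + 0.0049 + 0.0004 + 0.0900 + 0.0016 + 0.0484 + 0.0196 = 0.2090
O = 0.1376 / √(0.1666 × 0.2090) = 0.1376 / 0.18660 = 0.7374
O = 0.7374 > 0.3 → Yes.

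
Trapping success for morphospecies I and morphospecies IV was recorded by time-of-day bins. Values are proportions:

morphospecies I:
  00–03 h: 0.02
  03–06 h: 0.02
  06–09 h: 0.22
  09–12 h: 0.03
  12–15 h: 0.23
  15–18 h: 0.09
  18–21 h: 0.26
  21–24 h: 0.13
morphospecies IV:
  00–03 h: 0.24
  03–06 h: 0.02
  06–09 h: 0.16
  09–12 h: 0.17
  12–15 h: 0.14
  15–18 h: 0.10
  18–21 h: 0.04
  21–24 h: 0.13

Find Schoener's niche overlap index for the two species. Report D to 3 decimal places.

Σ|p₁ᵢ − p₂ᵢ| = 0.22 + 0.00 + 0.06 + 0.14 + 0.09 + 0.01 + 0.22 + 0.00 = 0.74
D = 1 − ½ × 0.74 = 1 − 0.370 = 0.63000

0.630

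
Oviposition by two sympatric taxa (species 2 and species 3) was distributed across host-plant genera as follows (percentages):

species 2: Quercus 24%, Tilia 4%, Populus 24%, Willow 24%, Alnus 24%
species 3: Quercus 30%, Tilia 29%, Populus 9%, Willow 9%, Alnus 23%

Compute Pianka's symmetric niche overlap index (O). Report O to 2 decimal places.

Convert percentages to proportions (divide by 100).
Σ p₁ᵢp₂ᵢ = 0.0720 + 0.0116 + 0.0216 + 0.0216 + 0.0552 = 0.1820
Σp_1ᵢ² = 0.24² + 0.04² + 0.24² + 0.24² + 0.24² = 0.0576 + 0.0016 + 0.0576 + 0.0576 + 0.0576 = 0.2320
Σp_2ᵢ² = 0.30² + 0.29² + 0.09² + 0.09² + 0.23² = 0.0900 + 0.0841 + 0.0081 + 0.0081 + 0.0529 = 0.2432
O = 0.1820 / √(0.2320 × 0.2432) = 0.1820 / 0.23753 = 0.7662

0.77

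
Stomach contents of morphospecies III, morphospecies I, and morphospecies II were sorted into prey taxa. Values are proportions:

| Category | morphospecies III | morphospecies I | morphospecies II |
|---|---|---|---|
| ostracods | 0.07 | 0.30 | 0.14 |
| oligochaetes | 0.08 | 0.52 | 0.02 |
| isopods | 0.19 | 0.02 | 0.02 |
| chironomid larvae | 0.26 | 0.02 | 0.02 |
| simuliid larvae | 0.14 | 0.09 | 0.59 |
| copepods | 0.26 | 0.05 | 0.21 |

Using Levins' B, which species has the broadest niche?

morphospecies III

Σp_IIIᵢ² = 0.07² + 0.08² + 0.19² + 0.26² + 0.14² + 0.26² = 0.0049 + 0.0064 + 0.0361 + 0.0676 + 0.0196 + 0.0676 = 0.2022
B_III = 1 / 0.2022 = 4.9456
Σp_Iᵢ² = 0.30² + 0.52² + 0.02² + 0.02² + 0.09² + 0.05² = 0.0900 + 0.2704 + 0.0004 + 0.0004 + 0.0081 + 0.0025 = 0.3718
B_I = 1 / 0.3718 = 2.6896
Σp_IIᵢ² = 0.14² + 0.02² + 0.02² + 0.02² + 0.59² + 0.21² = 0.0196 + 0.0004 + 0.0004 + 0.0004 + 0.3481 + 0.0441 = 0.4130
B_II = 1 / 0.4130 = 2.4213
Highest B → broadest niche (most generalist): morphospecies III (B = 4.95).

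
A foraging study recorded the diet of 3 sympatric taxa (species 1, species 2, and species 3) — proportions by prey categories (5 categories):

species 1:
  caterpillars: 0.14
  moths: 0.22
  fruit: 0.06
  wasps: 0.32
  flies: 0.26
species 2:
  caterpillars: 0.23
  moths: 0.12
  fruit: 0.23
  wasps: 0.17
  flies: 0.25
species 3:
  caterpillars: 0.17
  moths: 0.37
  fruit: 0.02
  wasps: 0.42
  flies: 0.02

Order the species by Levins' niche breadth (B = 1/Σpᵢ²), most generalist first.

species 2 > species 1 > species 3

Σp_1ᵢ² = 0.14² + 0.22² + 0.06² + 0.32² + 0.26² = 0.0196 + 0.0484 + 0.0036 + 0.1024 + 0.0676 = 0.2416
B_1 = 1 / 0.2416 = 4.1391
Σp_2ᵢ² = 0.23² + 0.12² + 0.23² + 0.17² + 0.25² = 0.0529 + 0.0144 + 0.0529 + 0.0289 + 0.0625 = 0.2116
B_2 = 1 / 0.2116 = 4.7259
Σp_3ᵢ² = 0.17² + 0.37² + 0.02² + 0.42² + 0.02² = 0.0289 + 0.1369 + 0.0004 + 0.1764 + 0.0004 = 0.3430
B_3 = 1 / 0.3430 = 2.9155
Ranking by B (broadest → narrowest): species 2 (4.73) > species 1 (4.14) > species 3 (2.92)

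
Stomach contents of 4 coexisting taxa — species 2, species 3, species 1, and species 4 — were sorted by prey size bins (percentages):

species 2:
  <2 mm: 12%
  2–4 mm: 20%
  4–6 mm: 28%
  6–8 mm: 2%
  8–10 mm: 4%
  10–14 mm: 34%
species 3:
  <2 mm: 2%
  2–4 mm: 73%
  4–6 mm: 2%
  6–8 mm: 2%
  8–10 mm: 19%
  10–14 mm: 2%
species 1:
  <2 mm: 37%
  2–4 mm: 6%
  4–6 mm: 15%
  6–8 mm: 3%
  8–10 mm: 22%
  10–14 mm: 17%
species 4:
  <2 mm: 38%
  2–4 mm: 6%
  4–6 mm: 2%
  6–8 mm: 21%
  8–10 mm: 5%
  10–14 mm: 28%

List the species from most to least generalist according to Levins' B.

species 1 > species 2 > species 4 > species 3

Convert percentages to proportions (divide by 100).
Σp_2ᵢ² = 0.12² + 0.20² + 0.28² + 0.02² + 0.04² + 0.34² = 0.0144 + 0.0400 + 0.0784 + 0.0004 + 0.0016 + 0.1156 = 0.2504
B_2 = 1 / 0.2504 = 3.9936
Σp_3ᵢ² = 0.02² + 0.73² + 0.02² + 0.02² + 0.19² + 0.02² = 0.0004 + 0.5329 + 0.0004 + 0.0004 + 0.0361 + 0.0004 = 0.5706
B_3 = 1 / 0.5706 = 1.7525
Σp_1ᵢ² = 0.37² + 0.06² + 0.15² + 0.03² + 0.22² + 0.17² = 0.1369 + 0.0036 + 0.0225 + 0.0009 + 0.0484 + 0.0289 = 0.2412
B_1 = 1 / 0.2412 = 4.1459
Σp_4ᵢ² = 0.38² + 0.06² + 0.02² + 0.21² + 0.05² + 0.28² = 0.1444 + 0.0036 + 0.0004 + 0.0441 + 0.0025 + 0.0784 = 0.2734
B_4 = 1 / 0.2734 = 3.6576
Ranking by B (broadest → narrowest): species 1 (4.15) > species 2 (3.99) > species 4 (3.66) > species 3 (1.75)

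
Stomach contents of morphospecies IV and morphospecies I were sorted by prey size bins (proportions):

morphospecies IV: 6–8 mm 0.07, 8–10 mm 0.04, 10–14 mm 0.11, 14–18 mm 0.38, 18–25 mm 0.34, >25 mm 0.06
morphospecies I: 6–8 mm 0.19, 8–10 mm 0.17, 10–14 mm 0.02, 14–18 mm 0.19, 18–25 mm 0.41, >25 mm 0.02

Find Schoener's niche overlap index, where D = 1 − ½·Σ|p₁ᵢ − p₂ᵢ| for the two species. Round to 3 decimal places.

0.680

Σ|p₁ᵢ − p₂ᵢ| = 0.12 + 0.13 + 0.09 + 0.19 + 0.07 + 0.04 = 0.64
D = 1 − ½ × 0.64 = 1 − 0.320 = 0.68000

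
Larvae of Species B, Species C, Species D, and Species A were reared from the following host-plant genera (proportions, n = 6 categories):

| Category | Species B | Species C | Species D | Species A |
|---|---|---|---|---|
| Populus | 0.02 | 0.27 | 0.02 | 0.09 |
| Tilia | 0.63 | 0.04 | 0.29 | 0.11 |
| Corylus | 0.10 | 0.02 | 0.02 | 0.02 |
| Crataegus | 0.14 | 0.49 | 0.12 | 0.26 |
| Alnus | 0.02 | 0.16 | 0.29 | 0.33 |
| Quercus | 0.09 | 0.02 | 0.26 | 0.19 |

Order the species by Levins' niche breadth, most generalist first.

Species A > Species D > Species C > Species B

Σp_Bᵢ² = 0.02² + 0.63² + 0.10² + 0.14² + 0.02² + 0.09² = 0.0004 + 0.3969 + 0.0100 + 0.0196 + 0.0004 + 0.0081 = 0.4354
B_B = 1 / 0.4354 = 2.2967
Σp_Cᵢ² = 0.27² + 0.04² + 0.02² + 0.49² + 0.16² + 0.02² = 0.0729 + 0.0016 + 0.0004 + 0.2401 + 0.0256 + 0.0004 = 0.3410
B_C = 1 / 0.3410 = 2.9326
Σp_Dᵢ² = 0.02² + 0.29² + 0.02² + 0.12² + 0.29² + 0.26² = 0.0004 + 0.0841 + 0.0004 + 0.0144 + 0.0841 + 0.0676 = 0.2510
B_D = 1 / 0.2510 = 3.9841
Σp_Aᵢ² = 0.09² + 0.11² + 0.02² + 0.26² + 0.33² + 0.19² = 0.0081 + 0.0121 + 0.0004 + 0.0676 + 0.1089 + 0.0361 = 0.2332
B_A = 1 / 0.2332 = 4.2882
Ranking by B (broadest → narrowest): Species A (4.29) > Species D (3.98) > Species C (2.93) > Species B (2.30)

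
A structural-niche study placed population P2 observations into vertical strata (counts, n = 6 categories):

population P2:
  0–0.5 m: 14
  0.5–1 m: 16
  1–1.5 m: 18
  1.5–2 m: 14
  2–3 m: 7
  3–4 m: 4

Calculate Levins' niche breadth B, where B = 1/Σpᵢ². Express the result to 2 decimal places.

5.14

Proportions for population P2 (n=73): 14/73=0.1918, 16/73=0.2192, 18/73=0.2466, 14/73=0.1918, 7/73=0.0959, 4/73=0.0548
Σpᵢ² = 0.1918² + 0.2192² + 0.2466² + 0.1918² + 0.0959² + 0.0548² = 0.036787 + 0.048049 + 0.060812 + 0.036787 + 0.009197 + 0.003003 = 0.194635
B = 1 / 0.194635 = 5.1378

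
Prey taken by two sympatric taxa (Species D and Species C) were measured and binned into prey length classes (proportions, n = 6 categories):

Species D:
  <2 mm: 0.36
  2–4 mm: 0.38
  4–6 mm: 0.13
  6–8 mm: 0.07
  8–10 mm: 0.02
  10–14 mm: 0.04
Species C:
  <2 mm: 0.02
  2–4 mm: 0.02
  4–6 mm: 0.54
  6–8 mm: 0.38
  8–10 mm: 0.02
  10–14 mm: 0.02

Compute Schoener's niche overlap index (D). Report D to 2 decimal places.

Σ|p₁ᵢ − p₂ᵢ| = 0.34 + 0.36 + 0.41 + 0.31 + 0.00 + 0.02 = 1.44
D = 1 − ½ × 1.44 = 1 − 0.720 = 0.2800

0.28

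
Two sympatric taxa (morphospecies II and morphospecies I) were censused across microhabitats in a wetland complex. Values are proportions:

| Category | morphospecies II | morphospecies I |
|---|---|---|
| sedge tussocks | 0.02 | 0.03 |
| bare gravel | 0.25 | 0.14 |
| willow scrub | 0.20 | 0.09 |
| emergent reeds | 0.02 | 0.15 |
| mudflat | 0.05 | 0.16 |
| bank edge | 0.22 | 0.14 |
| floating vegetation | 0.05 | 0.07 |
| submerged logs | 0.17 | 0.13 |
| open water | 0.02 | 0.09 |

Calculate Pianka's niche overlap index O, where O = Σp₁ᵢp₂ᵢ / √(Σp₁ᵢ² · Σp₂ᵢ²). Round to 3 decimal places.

Σ p₁ᵢp₂ᵢ = 0.0006 + 0.0350 + 0.0180 + 0.0030 + 0.0080 + 0.0308 + 0.0035 + 0.0221 + 0.0018 = 0.1228
Σp_1ᵢ² = 0.02² + 0.25² + 0.20² + 0.02² + 0.05² + 0.22² + 0.05² + 0.17² + 0.02² = 0.0004 + 0.0625 + 0.0400 + 0.0004 + 0.0025 + 0.0484 + 0.0025 + 0.0289 + 0.0004 = 0.1860
Σp_2ᵢ² = 0.03² + 0.14² + 0.09² + 0.15² + 0.16² + 0.14² + 0.07² + 0.13² + 0.09² = 0.0009 + 0.0196 + 0.0081 + 0.0225 + 0.0256 + 0.0196 + 0.0049 + 0.0169 + 0.0081 = 0.1262
O = 0.1228 / √(0.1860 × 0.1262) = 0.1228 / 0.153210 = 0.80151

0.802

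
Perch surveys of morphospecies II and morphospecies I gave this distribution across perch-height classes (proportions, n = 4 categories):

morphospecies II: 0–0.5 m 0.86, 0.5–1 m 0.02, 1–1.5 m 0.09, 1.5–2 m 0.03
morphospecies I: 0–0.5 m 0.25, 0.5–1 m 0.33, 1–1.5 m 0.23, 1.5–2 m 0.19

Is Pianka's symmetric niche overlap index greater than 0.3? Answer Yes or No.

Σ p₁ᵢp₂ᵢ = 0.2150 + 0.0066 + 0.0207 + 0.0057 = 0.2480
Σp_1ᵢ² = 0.86² + 0.02² + 0.09² + 0.03² = 0.7396 + 0.0004 + 0.0081 + 0.0009 = 0.7490
Σp_2ᵢ² = 0.25² + 0.33² + 0.23² + 0.19² = 0.0625 + 0.1089 + 0.0529 + 0.0361 = 0.2604
O = 0.2480 / √(0.7490 × 0.2604) = 0.2480 / 0.44163 = 0.5616
O = 0.5616 > 0.3 → Yes.

Yes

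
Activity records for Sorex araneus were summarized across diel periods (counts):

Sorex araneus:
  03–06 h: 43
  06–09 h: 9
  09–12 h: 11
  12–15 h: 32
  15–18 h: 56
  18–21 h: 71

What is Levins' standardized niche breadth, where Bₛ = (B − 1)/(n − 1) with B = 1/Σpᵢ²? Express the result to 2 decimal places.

0.68

Proportions for Sorex araneus (n=222): 43/222=0.1937, 9/222=0.0405, 11/222=0.0495, 32/222=0.1441, 56/222=0.2523, 71/222=0.3198
Σpᵢ² = 0.1937² + 0.0405² + 0.0495² + 0.1441² + 0.2523² + 0.3198² = 0.037520 + 0.001640 + 0.002450 + 0.020765 + 0.063655 + 0.102272 = 0.228302
B = 1 / 0.228302 = 4.3802
Bₛ = (B − 1)/(n − 1) = (4.3802 − 1)/(6 − 1) = 3.3802/5 = 0.6760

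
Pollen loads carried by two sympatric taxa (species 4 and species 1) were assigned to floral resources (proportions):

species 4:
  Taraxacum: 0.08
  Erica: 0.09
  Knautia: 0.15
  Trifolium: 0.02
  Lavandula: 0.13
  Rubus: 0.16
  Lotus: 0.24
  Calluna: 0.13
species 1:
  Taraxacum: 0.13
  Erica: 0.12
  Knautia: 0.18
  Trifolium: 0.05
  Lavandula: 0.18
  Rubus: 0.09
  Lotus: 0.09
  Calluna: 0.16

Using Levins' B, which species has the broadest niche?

species 1

Σp_4ᵢ² = 0.08² + 0.09² + 0.15² + 0.02² + 0.13² + 0.16² + 0.24² + 0.13² = 0.0064 + 0.0081 + 0.0225 + 0.0004 + 0.0169 + 0.0256 + 0.0576 + 0.0169 = 0.1544
B_4 = 1 / 0.1544 = 6.4767
Σp_1ᵢ² = 0.13² + 0.12² + 0.18² + 0.05² + 0.18² + 0.09² + 0.09² + 0.16² = 0.0169 + 0.0144 + 0.0324 + 0.0025 + 0.0324 + 0.0081 + 0.0081 + 0.0256 = 0.1404
B_1 = 1 / 0.1404 = 7.1225
Highest B → broadest niche (most generalist): species 1 (B = 7.12).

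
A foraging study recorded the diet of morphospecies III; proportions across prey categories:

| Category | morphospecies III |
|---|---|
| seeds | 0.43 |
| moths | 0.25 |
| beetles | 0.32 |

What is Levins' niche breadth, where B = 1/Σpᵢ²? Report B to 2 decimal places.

Σpᵢ² = 0.43² + 0.25² + 0.32² = 0.1849 + 0.0625 + 0.1024 = 0.3498
B = 1 / 0.3498 = 2.8588

2.86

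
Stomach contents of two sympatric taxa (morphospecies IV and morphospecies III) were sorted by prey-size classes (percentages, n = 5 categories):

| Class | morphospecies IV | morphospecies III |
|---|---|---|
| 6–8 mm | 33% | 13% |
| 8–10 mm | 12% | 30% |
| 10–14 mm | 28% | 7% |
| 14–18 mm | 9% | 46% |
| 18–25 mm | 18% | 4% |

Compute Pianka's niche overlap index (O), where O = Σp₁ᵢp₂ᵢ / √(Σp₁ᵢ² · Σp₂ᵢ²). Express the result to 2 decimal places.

0.52

Convert percentages to proportions (divide by 100).
Σ p₁ᵢp₂ᵢ = 0.0429 + 0.0360 + 0.0196 + 0.0414 + 0.0072 = 0.1471
Σp_1ᵢ² = 0.33² + 0.12² + 0.28² + 0.09² + 0.18² = 0.1089 + 0.0144 + 0.0784 + 0.0081 + 0.0324 = 0.2422
Σp_2ᵢ² = 0.13² + 0.30² + 0.07² + 0.46² + 0.04² = 0.0169 + 0.0900 + 0.0049 + 0.2116 + 0.0016 = 0.3250
O = 0.1471 / √(0.2422 × 0.3250) = 0.1471 / 0.28056 = 0.5243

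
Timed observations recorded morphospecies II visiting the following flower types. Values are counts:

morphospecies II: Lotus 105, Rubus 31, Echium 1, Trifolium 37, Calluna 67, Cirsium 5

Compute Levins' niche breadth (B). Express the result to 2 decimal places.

3.39

Proportions for morphospecies II (n=246): 105/246=0.4268, 31/246=0.1260, 1/246=0.0041, 37/246=0.1504, 67/246=0.2724, 5/246=0.0203
Σpᵢ² = 0.4268² + 0.1260² + 0.0041² + 0.1504² + 0.2724² + 0.0203² = 0.182158 + 0.015876 + 0.000017 + 0.022620 + 0.074202 + 0.000412 = 0.295285
B = 1 / 0.295285 = 3.3866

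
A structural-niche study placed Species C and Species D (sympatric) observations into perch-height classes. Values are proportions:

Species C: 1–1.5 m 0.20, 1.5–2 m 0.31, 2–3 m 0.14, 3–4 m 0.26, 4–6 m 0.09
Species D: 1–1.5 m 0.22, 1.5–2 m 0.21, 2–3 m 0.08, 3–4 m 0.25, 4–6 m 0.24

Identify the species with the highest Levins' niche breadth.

Σp_Cᵢ² = 0.20² + 0.31² + 0.14² + 0.26² + 0.09² = 0.0400 + 0.0961 + 0.0196 + 0.0676 + 0.0081 = 0.2314
B_C = 1 / 0.2314 = 4.3215
Σp_Dᵢ² = 0.22² + 0.21² + 0.08² + 0.25² + 0.24² = 0.0484 + 0.0441 + 0.0064 + 0.0625 + 0.0576 = 0.2190
B_D = 1 / 0.2190 = 4.5662
Highest B → broadest niche (most generalist): Species D (B = 4.57).

Species D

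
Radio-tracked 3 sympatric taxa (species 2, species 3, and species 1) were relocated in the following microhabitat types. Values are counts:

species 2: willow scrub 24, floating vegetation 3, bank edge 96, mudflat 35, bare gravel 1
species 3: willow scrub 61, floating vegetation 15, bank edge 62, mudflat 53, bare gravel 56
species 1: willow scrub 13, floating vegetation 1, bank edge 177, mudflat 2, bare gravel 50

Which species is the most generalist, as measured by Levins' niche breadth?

Proportions for species 2 (n=159): 24/159=0.1509, 3/159=0.0189, 96/159=0.6038, 35/159=0.2201, 1/159=0.0063
Proportions for species 3 (n=247): 61/247=0.2470, 15/247=0.0607, 62/247=0.2510, 53/247=0.2146, 56/247=0.2267
Proportions for species 1 (n=243): 13/243=0.0535, 1/243=0.0041, 177/243=0.7284, 2/243=0.0082, 50/243=0.2058
Σp_2ᵢ² = 0.1509² + 0.0189² + 0.6038² + 0.2201² + 0.0063² = 0.022771 + 0.000357 + 0.364574 + 0.048444 + 0.000040 = 0.436186
B_2 = 1 / 0.436186 = 2.2926
Σp_3ᵢ² = 0.2470² + 0.0607² + 0.2510² + 0.2146² + 0.2267² = 0.061009 + 0.003684 + 0.063001 + 0.046053 + 0.051393 = 0.225140
B_3 = 1 / 0.225140 = 4.4417
Σp_1ᵢ² = 0.0535² + 0.0041² + 0.7284² + 0.0082² + 0.2058² = 0.002862 + 0.000017 + 0.530567 + 0.000067 + 0.042354 = 0.575867
B_1 = 1 / 0.575867 = 1.7365
Highest B → broadest niche (most generalist): species 3 (B = 4.44).

species 3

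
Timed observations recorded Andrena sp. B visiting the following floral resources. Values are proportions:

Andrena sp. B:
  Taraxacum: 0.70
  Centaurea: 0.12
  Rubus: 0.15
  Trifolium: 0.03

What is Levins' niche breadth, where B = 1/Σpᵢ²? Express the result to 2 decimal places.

Σpᵢ² = 0.70² + 0.12² + 0.15² + 0.03² = 0.4900 + 0.0144 + 0.0225 + 0.0009 = 0.5278
B = 1 / 0.5278 = 1.8947

1.89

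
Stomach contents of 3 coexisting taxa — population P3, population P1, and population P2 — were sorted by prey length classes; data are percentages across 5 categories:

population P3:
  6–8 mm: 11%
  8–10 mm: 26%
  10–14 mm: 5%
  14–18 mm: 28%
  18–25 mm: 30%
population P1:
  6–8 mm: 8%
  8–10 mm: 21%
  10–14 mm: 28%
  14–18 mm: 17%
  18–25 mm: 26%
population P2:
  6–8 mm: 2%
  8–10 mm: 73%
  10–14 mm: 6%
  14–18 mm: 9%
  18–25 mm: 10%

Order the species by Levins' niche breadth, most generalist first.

Convert percentages to proportions (divide by 100).
Σp_P3ᵢ² = 0.11² + 0.26² + 0.05² + 0.28² + 0.30² = 0.0121 + 0.0676 + 0.0025 + 0.0784 + 0.0900 = 0.2506
B_P3 = 1 / 0.2506 = 3.9904
Σp_P1ᵢ² = 0.08² + 0.21² + 0.28² + 0.17² + 0.26² = 0.0064 + 0.0441 + 0.0784 + 0.0289 + 0.0676 = 0.2254
B_P1 = 1 / 0.2254 = 4.4366
Σp_P2ᵢ² = 0.02² + 0.73² + 0.06² + 0.09² + 0.10² = 0.0004 + 0.5329 + 0.0036 + 0.0081 + 0.0100 = 0.5550
B_P2 = 1 / 0.5550 = 1.8018
Ranking by B (broadest → narrowest): population P1 (4.44) > population P3 (3.99) > population P2 (1.80)

population P1 > population P3 > population P2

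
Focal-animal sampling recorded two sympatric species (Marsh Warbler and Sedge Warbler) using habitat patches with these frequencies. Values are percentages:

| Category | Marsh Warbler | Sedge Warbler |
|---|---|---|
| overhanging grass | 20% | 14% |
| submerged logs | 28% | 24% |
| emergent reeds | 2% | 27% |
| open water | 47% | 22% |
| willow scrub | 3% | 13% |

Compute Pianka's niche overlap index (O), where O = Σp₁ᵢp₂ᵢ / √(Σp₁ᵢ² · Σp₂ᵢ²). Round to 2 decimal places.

0.77

Convert percentages to proportions (divide by 100).
Σ p₁ᵢp₂ᵢ = 0.0280 + 0.0672 + 0.0054 + 0.1034 + 0.0039 = 0.2079
Σp_1ᵢ² = 0.20² + 0.28² + 0.02² + 0.47² + 0.03² = 0.0400 + 0.0784 + 0.0004 + 0.2209 + 0.0009 = 0.3406
Σp_2ᵢ² = 0.14² + 0.24² + 0.27² + 0.22² + 0.13² = 0.0196 + 0.0576 + 0.0729 + 0.0484 + 0.0169 = 0.2154
O = 0.2079 / √(0.3406 × 0.2154) = 0.2079 / 0.27086 = 0.7676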